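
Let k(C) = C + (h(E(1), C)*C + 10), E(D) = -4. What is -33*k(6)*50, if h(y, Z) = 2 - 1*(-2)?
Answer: -66000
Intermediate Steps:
h(y, Z) = 4 (h(y, Z) = 2 + 2 = 4)
k(C) = 10 + 5*C (k(C) = C + (4*C + 10) = C + (10 + 4*C) = 10 + 5*C)
-33*k(6)*50 = -33*(10 + 5*6)*50 = -33*(10 + 30)*50 = -33*40*50 = -1320*50 = -66000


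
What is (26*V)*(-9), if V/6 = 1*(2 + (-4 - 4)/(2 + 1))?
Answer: 936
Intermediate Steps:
V = -4 (V = 6*(1*(2 + (-4 - 4)/(2 + 1))) = 6*(1*(2 - 8/3)) = 6*(1*(-⅔)) = 6*(-⅔) = -4)
(26*V)*(-9) = (26*(-4))*(-9) = -104*(-9) = 936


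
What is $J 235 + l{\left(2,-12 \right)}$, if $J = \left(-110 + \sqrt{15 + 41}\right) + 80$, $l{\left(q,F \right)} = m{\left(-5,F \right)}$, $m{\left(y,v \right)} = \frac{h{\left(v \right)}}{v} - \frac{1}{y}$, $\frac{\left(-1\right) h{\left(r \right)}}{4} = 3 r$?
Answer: $- \frac{35309}{5} + 470 \sqrt{14} \approx -5303.2$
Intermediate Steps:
$h{\left(r \right)} = - 12 r$ ($h{\left(r \right)} = - 4 \cdot 3 r = - 12 r$)
$m{\left(y,v \right)} = -12 - \frac{1}{y}$ ($m{\left(y,v \right)} = \frac{\left(-12\right) v}{v} - \frac{1}{y} = -12 - \frac{1}{y}$)
$l{\left(q,F \right)} = - \frac{59}{5}$ ($l{\left(q,F \right)} = -12 - \frac{1}{-5} = -12 - - \frac{1}{5} = -12 + \frac{1}{5} = - \frac{59}{5}$)
$J = -30 + 2 \sqrt{14}$ ($J = \left(-110 + \sqrt{56}\right) + 80 = \left(-110 + 2 \sqrt{14}\right) + 80 = -30 + 2 \sqrt{14} \approx -22.517$)
$J 235 + l{\left(2,-12 \right)} = \left(-30 + 2 \sqrt{14}\right) 235 - \frac{59}{5} = \left(-7050 + 470 \sqrt{14}\right) - \frac{59}{5} = - \frac{35309}{5} + 470 \sqrt{14}$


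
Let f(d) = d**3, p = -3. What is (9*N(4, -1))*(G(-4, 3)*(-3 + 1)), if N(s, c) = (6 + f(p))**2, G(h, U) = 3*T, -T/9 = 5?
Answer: 1071630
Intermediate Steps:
T = -45 (T = -9*5 = -45)
G(h, U) = -135 (G(h, U) = 3*(-45) = -135)
N(s, c) = 441 (N(s, c) = (6 + (-3)**3)**2 = (6 - 27)**2 = (-21)**2 = 441)
(9*N(4, -1))*(G(-4, 3)*(-3 + 1)) = (9*441)*(-135*(-3 + 1)) = 3969*(-135*(-2)) = 3969*270 = 1071630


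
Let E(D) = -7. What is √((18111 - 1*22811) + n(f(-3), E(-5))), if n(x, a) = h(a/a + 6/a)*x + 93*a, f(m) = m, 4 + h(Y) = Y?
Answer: 16*I*√1022/7 ≈ 73.071*I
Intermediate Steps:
h(Y) = -4 + Y
n(x, a) = 93*a + x*(-3 + 6/a) (n(x, a) = (-4 + (a/a + 6/a))*x + 93*a = (-4 + (1 + 6/a))*x + 93*a = (-3 + 6/a)*x + 93*a = x*(-3 + 6/a) + 93*a = 93*a + x*(-3 + 6/a))
√((18111 - 1*22811) + n(f(-3), E(-5))) = √((18111 - 1*22811) + (-3*(-3) + 93*(-7) + 6*(-3)/(-7))) = √((18111 - 22811) + (9 - 651 + 6*(-3)*(-⅐))) = √(-4700 + (9 - 651 + 18/7)) = √(-4700 - 4476/7) = √(-37376/7) = 16*I*√1022/7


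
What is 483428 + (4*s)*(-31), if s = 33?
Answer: 479336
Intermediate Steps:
483428 + (4*s)*(-31) = 483428 + (4*33)*(-31) = 483428 + 132*(-31) = 483428 - 4092 = 479336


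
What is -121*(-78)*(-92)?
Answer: -868296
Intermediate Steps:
-121*(-78)*(-92) = 9438*(-92) = -868296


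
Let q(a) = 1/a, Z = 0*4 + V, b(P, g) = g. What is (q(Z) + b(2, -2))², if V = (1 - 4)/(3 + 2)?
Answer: 121/9 ≈ 13.444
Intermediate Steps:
V = -⅗ (V = -3/5 = -3*⅕ = -⅗ ≈ -0.60000)
Z = -⅗ (Z = 0*4 - ⅗ = 0 - ⅗ = -⅗ ≈ -0.60000)
(q(Z) + b(2, -2))² = (1/(-⅗) - 2)² = (-5/3 - 2)² = (-11/3)² = 121/9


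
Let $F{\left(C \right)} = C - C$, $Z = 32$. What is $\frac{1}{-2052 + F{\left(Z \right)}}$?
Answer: $- \frac{1}{2052} \approx -0.00048733$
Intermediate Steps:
$F{\left(C \right)} = 0$
$\frac{1}{-2052 + F{\left(Z \right)}} = \frac{1}{-2052 + 0} = \frac{1}{-2052} = - \frac{1}{2052}$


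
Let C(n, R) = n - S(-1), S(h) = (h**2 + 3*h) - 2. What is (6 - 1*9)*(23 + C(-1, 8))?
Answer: -78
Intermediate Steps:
S(h) = -2 + h**2 + 3*h
C(n, R) = 4 + n (C(n, R) = n - (-2 + (-1)**2 + 3*(-1)) = n - (-2 + 1 - 3) = n - 1*(-4) = n + 4 = 4 + n)
(6 - 1*9)*(23 + C(-1, 8)) = (6 - 1*9)*(23 + (4 - 1)) = (6 - 9)*(23 + 3) = -3*26 = -78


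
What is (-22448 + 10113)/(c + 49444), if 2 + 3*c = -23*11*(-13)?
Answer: -37005/151619 ≈ -0.24407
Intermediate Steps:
c = 3287/3 (c = -⅔ + (-23*11*(-13))/3 = -⅔ + (-253*(-13))/3 = -⅔ + (⅓)*3289 = -⅔ + 3289/3 = 3287/3 ≈ 1095.7)
(-22448 + 10113)/(c + 49444) = (-22448 + 10113)/(3287/3 + 49444) = -12335/151619/3 = -12335*3/151619 = -37005/151619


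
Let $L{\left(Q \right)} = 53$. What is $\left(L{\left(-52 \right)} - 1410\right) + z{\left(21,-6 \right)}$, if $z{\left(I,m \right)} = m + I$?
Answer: $-1342$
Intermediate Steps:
$z{\left(I,m \right)} = I + m$
$\left(L{\left(-52 \right)} - 1410\right) + z{\left(21,-6 \right)} = \left(53 - 1410\right) + \left(21 - 6\right) = -1357 + 15 = -1342$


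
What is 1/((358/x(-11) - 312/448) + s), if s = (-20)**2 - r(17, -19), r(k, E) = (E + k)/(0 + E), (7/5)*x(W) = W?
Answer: 58520/20694701 ≈ 0.0028278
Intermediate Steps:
x(W) = 5*W/7
r(k, E) = (E + k)/E
s = 7598/19 (s = (-20)**2 - (-19 + 17)/(-19) = 400 - (-1)*(-2)/19 = 400 - 1*2/19 = 400 - 2/19 = 7598/19 ≈ 399.89)
1/((358/x(-11) - 312/448) + s) = 1/((358/(((5/7)*(-11))) - 312/448) + 7598/19) = 1/((358/(-55/7) - 312*1/448) + 7598/19) = 1/((358*(-7/55) - 39/56) + 7598/19) = 1/((-2506/55 - 39/56) + 7598/19) = 1/(-142481/3080 + 7598/19) = 1/(20694701/58520) = 58520/20694701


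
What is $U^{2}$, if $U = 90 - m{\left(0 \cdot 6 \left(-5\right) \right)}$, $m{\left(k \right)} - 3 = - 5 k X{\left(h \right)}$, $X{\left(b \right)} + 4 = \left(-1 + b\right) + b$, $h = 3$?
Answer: $7569$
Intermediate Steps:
$X{\left(b \right)} = -5 + 2 b$ ($X{\left(b \right)} = -4 + \left(\left(-1 + b\right) + b\right) = -4 + \left(-1 + 2 b\right) = -5 + 2 b$)
$m{\left(k \right)} = 3 - 5 k$ ($m{\left(k \right)} = 3 + - 5 k \left(-5 + 2 \cdot 3\right) = 3 + - 5 k \left(-5 + 6\right) = 3 + - 5 k 1 = 3 - 5 k$)
$U = 87$ ($U = 90 - \left(3 - 5 \cdot 0 \cdot 6 \left(-5\right)\right) = 90 - \left(3 - 5 \cdot 0 \left(-5\right)\right) = 90 - \left(3 - 0\right) = 90 - \left(3 + 0\right) = 90 - 3 = 87$)
$U^{2} = 87^{2} = 7569$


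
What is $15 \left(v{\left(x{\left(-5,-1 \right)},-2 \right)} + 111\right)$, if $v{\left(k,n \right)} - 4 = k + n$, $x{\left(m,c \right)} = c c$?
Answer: $1710$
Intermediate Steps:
$x{\left(m,c \right)} = c^{2}$
$v{\left(k,n \right)} = 4 + k + n$ ($v{\left(k,n \right)} = 4 + \left(k + n\right) = 4 + k + n$)
$15 \left(v{\left(x{\left(-5,-1 \right)},-2 \right)} + 111\right) = 15 \left(\left(4 + \left(-1\right)^{2} - 2\right) + 111\right) = 15 \left(\left(4 + 1 - 2\right) + 111\right) = 15 \left(3 + 111\right) = 15 \cdot 114 = 1710$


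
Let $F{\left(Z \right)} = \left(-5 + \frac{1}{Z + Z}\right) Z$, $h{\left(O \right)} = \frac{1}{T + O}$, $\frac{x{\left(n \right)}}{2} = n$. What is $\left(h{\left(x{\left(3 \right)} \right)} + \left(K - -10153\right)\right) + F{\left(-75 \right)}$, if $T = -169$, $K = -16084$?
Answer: $- \frac{1811095}{326} \approx -5555.5$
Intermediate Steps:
$x{\left(n \right)} = 2 n$
$h{\left(O \right)} = \frac{1}{-169 + O}$
$F{\left(Z \right)} = Z \left(-5 + \frac{1}{2 Z}\right)$ ($F{\left(Z \right)} = \left(-5 + \frac{1}{2 Z}\right) Z = Z \left(-5 + \frac{1}{2 Z}\right)$)
$\left(h{\left(x{\left(3 \right)} \right)} + \left(K - -10153\right)\right) + F{\left(-75 \right)} = \left(\frac{1}{-169 + 2 \cdot 3} - 5931\right) + \left(\frac{1}{2} - -375\right) = \left(\frac{1}{-169 + 6} + \left(-16084 + 10153\right)\right) + \left(\frac{1}{2} + 375\right) = \left(\frac{1}{-163} - 5931\right) + \frac{751}{2} = \left(- \frac{1}{163} - 5931\right) + \frac{751}{2} = - \frac{966754}{163} + \frac{751}{2} = - \frac{1811095}{326}$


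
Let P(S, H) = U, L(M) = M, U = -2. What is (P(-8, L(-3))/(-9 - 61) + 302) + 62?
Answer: 12741/35 ≈ 364.03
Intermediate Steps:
P(S, H) = -2
(P(-8, L(-3))/(-9 - 61) + 302) + 62 = (-2/(-9 - 61) + 302) + 62 = (-2/(-70) + 302) + 62 = (-2*(-1/70) + 302) + 62 = (1/35 + 302) + 62 = 10571/35 + 62 = 12741/35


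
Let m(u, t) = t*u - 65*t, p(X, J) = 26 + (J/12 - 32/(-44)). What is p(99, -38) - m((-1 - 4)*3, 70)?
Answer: 371155/66 ≈ 5623.6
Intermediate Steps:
p(X, J) = 294/11 + J/12 (p(X, J) = 26 + (J*(1/12) - 32*(-1/44)) = 26 + (J/12 + 8/11) = 26 + (8/11 + J/12) = 294/11 + J/12)
m(u, t) = -65*t + t*u
p(99, -38) - m((-1 - 4)*3, 70) = (294/11 + (1/12)*(-38)) - 70*(-65 + (-1 - 4)*3) = (294/11 - 19/6) - 70*(-65 - 5*3) = 1555/66 - 70*(-65 - 15) = 1555/66 - 70*(-80) = 1555/66 - 1*(-5600) = 1555/66 + 5600 = 371155/66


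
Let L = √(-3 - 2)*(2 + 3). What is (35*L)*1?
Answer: 175*I*√5 ≈ 391.31*I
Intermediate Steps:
L = 5*I*√5 (L = √(-5)*5 = (I*√5)*5 = 5*I*√5 ≈ 11.18*I)
(35*L)*1 = (35*(5*I*√5))*1 = (175*I*√5)*1 = 175*I*√5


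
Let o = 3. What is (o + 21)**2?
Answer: 576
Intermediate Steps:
(o + 21)**2 = (3 + 21)**2 = 24**2 = 576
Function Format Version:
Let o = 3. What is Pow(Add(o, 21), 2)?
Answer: 576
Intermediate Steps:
Pow(Add(o, 21), 2) = Pow(Add(3, 21), 2) = Pow(24, 2) = 576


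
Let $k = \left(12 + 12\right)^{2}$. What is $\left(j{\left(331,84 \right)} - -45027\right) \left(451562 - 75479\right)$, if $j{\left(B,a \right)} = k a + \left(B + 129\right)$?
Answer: $35303287293$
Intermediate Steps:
$k = 576$ ($k = 24^{2} = 576$)
$j{\left(B,a \right)} = 129 + B + 576 a$ ($j{\left(B,a \right)} = 576 a + \left(B + 129\right) = 576 a + \left(129 + B\right) = 129 + B + 576 a$)
$\left(j{\left(331,84 \right)} - -45027\right) \left(451562 - 75479\right) = \left(\left(129 + 331 + 576 \cdot 84\right) - -45027\right) \left(451562 - 75479\right) = \left(\left(129 + 331 + 48384\right) + \left(-135067 + 180094\right)\right) 376083 = \left(48844 + 45027\right) 376083 = 93871 \cdot 376083 = 35303287293$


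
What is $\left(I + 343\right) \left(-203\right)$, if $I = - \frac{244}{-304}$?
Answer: $- \frac{5304187}{76} \approx -69792.0$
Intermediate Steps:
$I = \frac{61}{76}$ ($I = \left(-244\right) \left(- \frac{1}{304}\right) = \frac{61}{76} \approx 0.80263$)
$\left(I + 343\right) \left(-203\right) = \left(\frac{61}{76} + 343\right) \left(-203\right) = \frac{26129}{76} \left(-203\right) = - \frac{5304187}{76}$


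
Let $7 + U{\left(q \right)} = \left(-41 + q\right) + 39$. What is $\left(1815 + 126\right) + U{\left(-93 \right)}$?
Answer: $1839$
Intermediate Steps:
$U{\left(q \right)} = -9 + q$ ($U{\left(q \right)} = -7 + \left(\left(-41 + q\right) + 39\right) = -7 + \left(-2 + q\right) = -9 + q$)
$\left(1815 + 126\right) + U{\left(-93 \right)} = \left(1815 + 126\right) - 102 = 1941 - 102 = 1839$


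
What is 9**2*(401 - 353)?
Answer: 3888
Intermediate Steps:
9**2*(401 - 353) = 81*48 = 3888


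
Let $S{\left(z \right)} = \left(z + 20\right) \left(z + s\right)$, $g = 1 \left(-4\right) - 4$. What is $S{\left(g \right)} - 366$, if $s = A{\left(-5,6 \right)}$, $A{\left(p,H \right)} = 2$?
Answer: $-438$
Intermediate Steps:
$s = 2$
$g = -8$ ($g = -4 - 4 = -8$)
$S{\left(z \right)} = \left(2 + z\right) \left(20 + z\right)$ ($S{\left(z \right)} = \left(z + 20\right) \left(z + 2\right) = \left(20 + z\right) \left(2 + z\right) = \left(2 + z\right) \left(20 + z\right)$)
$S{\left(g \right)} - 366 = \left(40 + \left(-8\right)^{2} + 22 \left(-8\right)\right) - 366 = \left(40 + 64 - 176\right) - 366 = -72 - 366 = -438$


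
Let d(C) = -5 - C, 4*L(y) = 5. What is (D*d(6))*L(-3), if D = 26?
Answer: -715/2 ≈ -357.50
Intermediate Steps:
L(y) = 5/4 (L(y) = (¼)*5 = 5/4)
(D*d(6))*L(-3) = (26*(-5 - 1*6))*(5/4) = (26*(-5 - 6))*(5/4) = (26*(-11))*(5/4) = -286*5/4 = -715/2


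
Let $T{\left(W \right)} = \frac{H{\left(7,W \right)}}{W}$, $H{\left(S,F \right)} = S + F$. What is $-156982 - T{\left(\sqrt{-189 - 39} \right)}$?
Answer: $-156983 + \frac{7 i \sqrt{57}}{114} \approx -1.5698 \cdot 10^{5} + 0.46359 i$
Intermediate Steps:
$H{\left(S,F \right)} = F + S$
$T{\left(W \right)} = \frac{7 + W}{W}$ ($T{\left(W \right)} = \frac{W + 7}{W} = \frac{7 + W}{W}$)
$-156982 - T{\left(\sqrt{-189 - 39} \right)} = -156982 - \frac{7 + \sqrt{-189 - 39}}{\sqrt{-189 - 39}} = -156982 - \frac{7 + \sqrt{-228}}{\sqrt{-228}} = -156982 - \frac{7 + 2 i \sqrt{57}}{2 i \sqrt{57}} = -156982 - - \frac{i \sqrt{57}}{114} \left(7 + 2 i \sqrt{57}\right) = -156982 - - \frac{i \sqrt{57} \left(7 + 2 i \sqrt{57}\right)}{114} = -156982 + \frac{i \sqrt{57} \left(7 + 2 i \sqrt{57}\right)}{114}$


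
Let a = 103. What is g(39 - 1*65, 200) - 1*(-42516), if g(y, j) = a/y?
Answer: 1105313/26 ≈ 42512.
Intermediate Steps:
g(y, j) = 103/y
g(39 - 1*65, 200) - 1*(-42516) = 103/(39 - 1*65) - 1*(-42516) = 103/(39 - 65) + 42516 = 103/(-26) + 42516 = 103*(-1/26) + 42516 = -103/26 + 42516 = 1105313/26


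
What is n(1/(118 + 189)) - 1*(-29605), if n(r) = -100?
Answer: 29505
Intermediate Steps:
n(1/(118 + 189)) - 1*(-29605) = -100 - 1*(-29605) = -100 + 29605 = 29505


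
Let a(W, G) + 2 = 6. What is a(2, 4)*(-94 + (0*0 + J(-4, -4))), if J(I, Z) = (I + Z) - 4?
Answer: -424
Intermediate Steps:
a(W, G) = 4 (a(W, G) = -2 + 6 = 4)
J(I, Z) = -4 + I + Z
a(2, 4)*(-94 + (0*0 + J(-4, -4))) = 4*(-94 + (0*0 + (-4 - 4 - 4))) = 4*(-94 + (0 - 12)) = 4*(-94 - 12) = 4*(-106) = -424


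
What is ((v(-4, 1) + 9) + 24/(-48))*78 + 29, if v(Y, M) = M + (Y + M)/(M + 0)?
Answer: 536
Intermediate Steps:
v(Y, M) = M + (M + Y)/M
((v(-4, 1) + 9) + 24/(-48))*78 + 29 = (((1 + 1 - 4/1) + 9) + 24/(-48))*78 + 29 = (((1 + 1 - 4*1) + 9) + 24*(-1/48))*78 + 29 = (((1 + 1 - 4) + 9) - ½)*78 + 29 = ((-2 + 9) - ½)*78 + 29 = (7 - ½)*78 + 29 = (13/2)*78 + 29 = 507 + 29 = 536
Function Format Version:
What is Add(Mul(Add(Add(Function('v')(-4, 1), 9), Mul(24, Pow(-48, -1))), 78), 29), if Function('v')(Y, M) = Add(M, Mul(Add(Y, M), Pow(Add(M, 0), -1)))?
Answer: 536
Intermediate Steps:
Function('v')(Y, M) = Add(M, Mul(Pow(M, -1), Add(M, Y))) (Function('v')(Y, M) = Add(M, Mul(Add(M, Y), Pow(M, -1))) = Add(M, Mul(Pow(M, -1), Add(M, Y))))
Add(Mul(Add(Add(Function('v')(-4, 1), 9), Mul(24, Pow(-48, -1))), 78), 29) = Add(Mul(Add(Add(Add(1, 1, Mul(-4, Pow(1, -1))), 9), Mul(24, Pow(-48, -1))), 78), 29) = Add(Mul(Add(Add(Add(1, 1, Mul(-4, 1)), 9), Mul(24, Rational(-1, 48))), 78), 29) = Add(Mul(Add(Add(Add(1, 1, -4), 9), Rational(-1, 2)), 78), 29) = Add(Mul(Add(Add(-2, 9), Rational(-1, 2)), 78), 29) = Add(Mul(Add(7, Rational(-1, 2)), 78), 29) = Add(Mul(Rational(13, 2), 78), 29) = Add(507, 29) = 536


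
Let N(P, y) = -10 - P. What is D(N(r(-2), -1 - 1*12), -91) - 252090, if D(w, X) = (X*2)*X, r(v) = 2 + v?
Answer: -235528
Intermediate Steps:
D(w, X) = 2*X**2 (D(w, X) = (2*X)*X = 2*X**2)
D(N(r(-2), -1 - 1*12), -91) - 252090 = 2*(-91)**2 - 252090 = 2*8281 - 252090 = 16562 - 252090 = -235528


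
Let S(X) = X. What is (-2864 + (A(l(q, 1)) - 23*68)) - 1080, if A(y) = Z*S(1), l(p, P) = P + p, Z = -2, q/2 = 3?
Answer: -5510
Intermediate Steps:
q = 6 (q = 2*3 = 6)
A(y) = -2 (A(y) = -2*1 = -2)
(-2864 + (A(l(q, 1)) - 23*68)) - 1080 = (-2864 + (-2 - 23*68)) - 1080 = (-2864 + (-2 - 1564)) - 1080 = (-2864 - 1566) - 1080 = -4430 - 1080 = -5510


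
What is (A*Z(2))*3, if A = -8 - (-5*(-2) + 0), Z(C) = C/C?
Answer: -54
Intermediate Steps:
Z(C) = 1
A = -18 (A = -8 - (10 + 0) = -8 - 1*10 = -8 - 10 = -18)
(A*Z(2))*3 = -18*1*3 = -18*3 = -54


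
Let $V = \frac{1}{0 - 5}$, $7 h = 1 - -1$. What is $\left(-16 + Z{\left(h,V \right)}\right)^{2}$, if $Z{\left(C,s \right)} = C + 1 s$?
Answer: $\frac{310249}{1225} \approx 253.26$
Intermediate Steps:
$h = \frac{2}{7}$ ($h = \frac{1 - -1}{7} = \frac{1 + 1}{7} = \frac{1}{7} \cdot 2 = \frac{2}{7} \approx 0.28571$)
$V = - \frac{1}{5}$ ($V = \frac{1}{0 - 5} = \frac{1}{-5} = - \frac{1}{5} \approx -0.2$)
$Z{\left(C,s \right)} = C + s$
$\left(-16 + Z{\left(h,V \right)}\right)^{2} = \left(-16 + \left(\frac{2}{7} - \frac{1}{5}\right)\right)^{2} = \left(-16 + \frac{3}{35}\right)^{2} = \left(- \frac{557}{35}\right)^{2} = \frac{310249}{1225}$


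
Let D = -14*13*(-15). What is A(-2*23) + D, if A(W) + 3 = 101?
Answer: 2828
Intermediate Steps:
A(W) = 98 (A(W) = -3 + 101 = 98)
D = 2730 (D = -182*(-15) = 2730)
A(-2*23) + D = 98 + 2730 = 2828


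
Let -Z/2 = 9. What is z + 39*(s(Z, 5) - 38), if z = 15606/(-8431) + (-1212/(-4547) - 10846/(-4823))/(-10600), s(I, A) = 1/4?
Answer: -361130776808345566/244983696714575 ≈ -1474.1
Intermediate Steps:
Z = -18 (Z = -2*9 = -18)
s(I, A) = ¼
z = -1814117281250089/979934786858300 (z = 15606*(-1/8431) + (-1212*(-1/4547) - 10846*(-1/4823))*(-1/10600) = -15606/8431 + (1212/4547 + 10846/4823)*(-1/10600) = -15606/8431 + (55162238/21930181)*(-1/10600) = -15606/8431 - 27581119/116229959300 = -1814117281250089/979934786858300 ≈ -1.8513)
z + 39*(s(Z, 5) - 38) = -1814117281250089/979934786858300 + 39*(¼ - 38) = -1814117281250089/979934786858300 + 39*(-151/4) = -1814117281250089/979934786858300 - 5889/4 = -361130776808345566/244983696714575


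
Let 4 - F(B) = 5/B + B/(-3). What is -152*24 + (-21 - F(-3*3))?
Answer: -33035/9 ≈ -3670.6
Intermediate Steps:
F(B) = 4 - 5/B + B/3 (F(B) = 4 - (5/B + B/(-3)) = 4 - (5/B + B*(-1/3)) = 4 - (5/B - B/3) = 4 + (-5/B + B/3) = 4 - 5/B + B/3)
-152*24 + (-21 - F(-3*3)) = -152*24 + (-21 - (4 - 5/((-3*3)) + (-3*3)/3)) = -3648 + (-21 - (4 - 5/(-9) + (1/3)*(-9))) = -3648 + (-21 - (4 - 5*(-1/9) - 3)) = -3648 + (-21 - (4 + 5/9 - 3)) = -3648 + (-21 - 1*14/9) = -3648 + (-21 - 14/9) = -3648 - 203/9 = -33035/9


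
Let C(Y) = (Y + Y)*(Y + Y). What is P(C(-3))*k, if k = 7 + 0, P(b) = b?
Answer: 252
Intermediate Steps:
C(Y) = 4*Y² (C(Y) = (2*Y)*(2*Y) = 4*Y²)
k = 7
P(C(-3))*k = (4*(-3)²)*7 = (4*9)*7 = 36*7 = 252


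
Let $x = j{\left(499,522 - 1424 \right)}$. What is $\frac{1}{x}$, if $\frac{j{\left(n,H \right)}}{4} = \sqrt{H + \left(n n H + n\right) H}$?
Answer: $\frac{\sqrt{5627437739}}{135058505736} \approx 5.5544 \cdot 10^{-7}$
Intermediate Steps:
$j{\left(n,H \right)} = 4 \sqrt{H + H \left(n + H n^{2}\right)}$ ($j{\left(n,H \right)} = 4 \sqrt{H + \left(n n H + n\right) H} = 4 \sqrt{H + \left(n^{2} H + n\right) H} = 4 \sqrt{H + \left(H n^{2} + n\right) H} = 4 \sqrt{H + \left(n + H n^{2}\right) H} = 4 \sqrt{H + H \left(n + H n^{2}\right)}$)
$x = 24 \sqrt{5627437739}$ ($x = 4 \sqrt{\left(522 - 1424\right) \left(1 + 499 + \left(522 - 1424\right) 499^{2}\right)} = 4 \sqrt{\left(522 - 1424\right) \left(1 + 499 + \left(522 - 1424\right) 249001\right)} = 4 \sqrt{- 902 \left(1 + 499 - 224598902\right)} = 4 \sqrt{\left(-902\right) \left(-224598402\right)} = 4 \sqrt{202587758604} = 4 \cdot 6 \sqrt{5627437739} = 24 \sqrt{5627437739} \approx 1.8004 \cdot 10^{6}$)
$\frac{1}{x} = \frac{1}{24 \sqrt{5627437739}} = \frac{\sqrt{5627437739}}{135058505736}$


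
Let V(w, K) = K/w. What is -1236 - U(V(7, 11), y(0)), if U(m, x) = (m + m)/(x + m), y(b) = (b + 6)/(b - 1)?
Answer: -38294/31 ≈ -1235.3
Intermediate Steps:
y(b) = (6 + b)/(-1 + b)
U(m, x) = 2*m/(m + x) (U(m, x) = (2*m)/(m + x) = 2*m/(m + x))
-1236 - U(V(7, 11), y(0)) = -1236 - 2*11/7/(11/7 + (6 + 0)/(-1 + 0)) = -1236 - 2*11*(1/7)/(11*(1/7) + 6/(-1)) = -1236 - 2*11/(7*(11/7 - 1*6)) = -1236 - 2*11/(7*(11/7 - 6)) = -1236 - 2*11/(7*(-31/7)) = -1236 - 2*11*(-7)/(7*31) = -1236 - 1*(-22/31) = -1236 + 22/31 = -38294/31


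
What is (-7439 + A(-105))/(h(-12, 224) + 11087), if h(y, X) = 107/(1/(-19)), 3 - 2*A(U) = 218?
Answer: -1677/2012 ≈ -0.83350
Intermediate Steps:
A(U) = -215/2 (A(U) = 3/2 - ½*218 = 3/2 - 109 = -215/2)
h(y, X) = -2033 (h(y, X) = 107/(-1/19) = 107*(-19) = -2033)
(-7439 + A(-105))/(h(-12, 224) + 11087) = (-7439 - 215/2)/(-2033 + 11087) = -15093/2/9054 = -15093/2*1/9054 = -1677/2012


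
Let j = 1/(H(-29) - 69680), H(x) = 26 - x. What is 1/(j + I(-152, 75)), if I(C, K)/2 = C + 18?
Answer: -69625/18659501 ≈ -0.0037313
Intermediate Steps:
I(C, K) = 36 + 2*C (I(C, K) = 2*(C + 18) = 2*(18 + C) = 36 + 2*C)
j = -1/69625 (j = 1/((26 - 1*(-29)) - 69680) = 1/((26 + 29) - 69680) = 1/(55 - 69680) = 1/(-69625) = -1/69625 ≈ -1.4363e-5)
1/(j + I(-152, 75)) = 1/(-1/69625 + (36 + 2*(-152))) = 1/(-1/69625 + (36 - 304)) = 1/(-1/69625 - 268) = 1/(-18659501/69625) = -69625/18659501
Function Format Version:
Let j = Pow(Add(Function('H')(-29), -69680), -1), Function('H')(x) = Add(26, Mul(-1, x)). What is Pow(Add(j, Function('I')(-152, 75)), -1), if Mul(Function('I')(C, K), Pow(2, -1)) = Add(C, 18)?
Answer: Rational(-69625, 18659501) ≈ -0.0037313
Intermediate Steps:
Function('I')(C, K) = Add(36, Mul(2, C)) (Function('I')(C, K) = Mul(2, Add(C, 18)) = Mul(2, Add(18, C)) = Add(36, Mul(2, C)))
j = Rational(-1, 69625) (j = Pow(Add(Add(26, Mul(-1, -29)), -69680), -1) = Pow(Add(Add(26, 29), -69680), -1) = Pow(Add(55, -69680), -1) = Pow(-69625, -1) = Rational(-1, 69625) ≈ -1.4363e-5)
Pow(Add(j, Function('I')(-152, 75)), -1) = Pow(Add(Rational(-1, 69625), Add(36, Mul(2, -152))), -1) = Pow(Add(Rational(-1, 69625), Add(36, -304)), -1) = Pow(Add(Rational(-1, 69625), -268), -1) = Pow(Rational(-18659501, 69625), -1) = Rational(-69625, 18659501)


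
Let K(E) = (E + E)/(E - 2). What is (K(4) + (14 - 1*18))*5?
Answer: 0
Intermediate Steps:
K(E) = 2*E/(-2 + E) (K(E) = (2*E)/(-2 + E) = 2*E/(-2 + E))
(K(4) + (14 - 1*18))*5 = (2*4/(-2 + 4) + (14 - 1*18))*5 = (2*4/2 + (14 - 18))*5 = (2*4*(½) - 4)*5 = (4 - 4)*5 = 0*5 = 0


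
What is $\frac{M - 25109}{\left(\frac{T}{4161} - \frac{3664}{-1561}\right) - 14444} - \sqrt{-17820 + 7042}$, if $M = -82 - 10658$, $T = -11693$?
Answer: $\frac{232850762529}{93821423393} - i \sqrt{10778} \approx 2.4818 - 103.82 i$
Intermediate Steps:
$M = -10740$ ($M = -82 - 10658 = -10740$)
$\frac{M - 25109}{\left(\frac{T}{4161} - \frac{3664}{-1561}\right) - 14444} - \sqrt{-17820 + 7042} = \frac{-10740 - 25109}{\left(- \frac{11693}{4161} - \frac{3664}{-1561}\right) - 14444} - \sqrt{-17820 + 7042} = - \frac{35849}{\left(\left(-11693\right) \frac{1}{4161} - - \frac{3664}{1561}\right) - 14444} - \sqrt{-10778} = - \frac{35849}{\left(- \frac{11693}{4161} + \frac{3664}{1561}\right) - 14444} - i \sqrt{10778} = - \frac{35849}{- \frac{3006869}{6495321} - 14444} - i \sqrt{10778} = - \frac{35849}{- \frac{93821423393}{6495321}} - i \sqrt{10778} = \left(-35849\right) \left(- \frac{6495321}{93821423393}\right) - i \sqrt{10778} = \frac{232850762529}{93821423393} - i \sqrt{10778}$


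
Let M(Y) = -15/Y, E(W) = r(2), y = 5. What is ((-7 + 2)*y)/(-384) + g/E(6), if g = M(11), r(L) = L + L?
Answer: -1165/4224 ≈ -0.27580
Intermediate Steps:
r(L) = 2*L
E(W) = 4 (E(W) = 2*2 = 4)
g = -15/11 ≈ -1.3636
((-7 + 2)*y)/(-384) + g/E(6) = ((-7 + 2)*5)/(-384) - 15/11/4 = -5*5*(-1/384) - 15/11*¼ = -25*(-1/384) - 15/44 = 25/384 - 15/44 = -1165/4224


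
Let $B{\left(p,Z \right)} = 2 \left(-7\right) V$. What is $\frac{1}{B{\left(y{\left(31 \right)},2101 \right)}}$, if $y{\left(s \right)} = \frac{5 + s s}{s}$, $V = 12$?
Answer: $- \frac{1}{168} \approx -0.0059524$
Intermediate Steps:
$y{\left(s \right)} = \frac{5 + s^{2}}{s}$
$B{\left(p,Z \right)} = -168$ ($B{\left(p,Z \right)} = 2 \left(-7\right) 12 = \left(-14\right) 12 = -168$)
$\frac{1}{B{\left(y{\left(31 \right)},2101 \right)}} = \frac{1}{-168} = - \frac{1}{168}$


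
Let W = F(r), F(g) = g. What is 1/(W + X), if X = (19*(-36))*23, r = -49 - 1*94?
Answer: -1/15875 ≈ -6.2992e-5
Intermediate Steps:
r = -143 (r = -49 - 94 = -143)
W = -143
X = -15732 (X = -684*23 = -15732)
1/(W + X) = 1/(-143 - 15732) = 1/(-15875) = -1/15875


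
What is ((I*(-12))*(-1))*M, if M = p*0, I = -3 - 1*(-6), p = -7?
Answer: 0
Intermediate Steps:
I = 3 (I = -3 + 6 = 3)
M = 0 (M = -7*0 = 0)
((I*(-12))*(-1))*M = ((3*(-12))*(-1))*0 = -36*(-1)*0 = 36*0 = 0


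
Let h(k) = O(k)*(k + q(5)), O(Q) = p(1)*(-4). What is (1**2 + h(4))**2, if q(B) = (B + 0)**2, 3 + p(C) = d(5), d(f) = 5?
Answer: 53361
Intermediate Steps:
p(C) = 2 (p(C) = -3 + 5 = 2)
O(Q) = -8 (O(Q) = 2*(-4) = -8)
q(B) = B**2
h(k) = -200 - 8*k (h(k) = -8*(k + 5**2) = -8*(k + 25) = -8*(25 + k) = -200 - 8*k)
(1**2 + h(4))**2 = (1**2 + (-200 - 8*4))**2 = (1 + (-200 - 32))**2 = (1 - 232)**2 = (-231)**2 = 53361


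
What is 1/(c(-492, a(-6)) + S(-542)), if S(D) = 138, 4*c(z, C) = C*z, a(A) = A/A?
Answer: 1/15 ≈ 0.066667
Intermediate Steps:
a(A) = 1
c(z, C) = C*z/4 (c(z, C) = (C*z)/4 = C*z/4)
1/(c(-492, a(-6)) + S(-542)) = 1/((¼)*1*(-492) + 138) = 1/(-123 + 138) = 1/15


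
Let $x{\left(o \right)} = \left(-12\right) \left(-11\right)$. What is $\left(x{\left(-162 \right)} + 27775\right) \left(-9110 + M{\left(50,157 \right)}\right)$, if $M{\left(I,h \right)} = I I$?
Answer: $-184465270$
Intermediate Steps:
$M{\left(I,h \right)} = I^{2}$
$x{\left(o \right)} = 132$
$\left(x{\left(-162 \right)} + 27775\right) \left(-9110 + M{\left(50,157 \right)}\right) = \left(132 + 27775\right) \left(-9110 + 50^{2}\right) = 27907 \left(-9110 + 2500\right) = 27907 \left(-6610\right) = -184465270$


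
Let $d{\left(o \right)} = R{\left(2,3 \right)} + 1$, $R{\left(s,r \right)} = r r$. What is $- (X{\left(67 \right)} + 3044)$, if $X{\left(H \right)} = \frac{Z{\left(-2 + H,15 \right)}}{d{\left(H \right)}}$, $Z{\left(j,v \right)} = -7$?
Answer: $- \frac{30433}{10} \approx -3043.3$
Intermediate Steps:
$R{\left(s,r \right)} = r^{2}$
$d{\left(o \right)} = 10$ ($d{\left(o \right)} = 3^{2} + 1 = 9 + 1 = 10$)
$X{\left(H \right)} = - \frac{7}{10}$
$- (X{\left(67 \right)} + 3044) = - (- \frac{7}{10} + 3044) = \left(-1\right) \frac{30433}{10} = - \frac{30433}{10}$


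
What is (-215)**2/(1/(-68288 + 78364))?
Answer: 465763100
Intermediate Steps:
(-215)**2/(1/(-68288 + 78364)) = 46225/(1/10076) = 46225*10076 = 465763100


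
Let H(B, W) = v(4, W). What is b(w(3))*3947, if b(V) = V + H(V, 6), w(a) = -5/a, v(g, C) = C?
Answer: 51311/3 ≈ 17104.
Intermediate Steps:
H(B, W) = W
b(V) = 6 + V (b(V) = V + 6 = 6 + V)
b(w(3))*3947 = (6 - 5/3)*3947 = (13/3)*3947 = 51311/3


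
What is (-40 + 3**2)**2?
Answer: 961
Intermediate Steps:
(-40 + 3**2)**2 = (-40 + 9)**2 = (-31)**2 = 961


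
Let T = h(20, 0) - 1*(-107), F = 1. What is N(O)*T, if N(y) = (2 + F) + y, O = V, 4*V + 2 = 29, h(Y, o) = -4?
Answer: 4017/4 ≈ 1004.3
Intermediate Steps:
T = 103 (T = -4 - 1*(-107) = -4 + 107 = 103)
V = 27/4 (V = -1/2 + (1/4)*29 = -1/2 + 29/4 = 27/4 ≈ 6.7500)
O = 27/4 ≈ 6.7500
N(y) = 3 + y (N(y) = (2 + 1) + y = 3 + y)
N(O)*T = (3 + 27/4)*103 = (39/4)*103 = 4017/4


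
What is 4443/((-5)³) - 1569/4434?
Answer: -6632129/184750 ≈ -35.898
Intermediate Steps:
4443/((-5)³) - 1569/4434 = 4443/(-125) - 1569*1/4434 = 4443*(-1/125) - 523/1478 = -4443/125 - 523/1478 = -6632129/184750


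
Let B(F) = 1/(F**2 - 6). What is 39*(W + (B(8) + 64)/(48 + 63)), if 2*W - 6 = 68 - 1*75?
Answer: 3211/1073 ≈ 2.9925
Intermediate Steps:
W = -1/2 (W = 3 + (68 - 1*75)/2 = 3 + (68 - 75)/2 = 3 + (1/2)*(-7) = 3 - 7/2 = -1/2 ≈ -0.50000)
B(F) = 1/(-6 + F**2)
39*(W + (B(8) + 64)/(48 + 63)) = 39*(-1/2 + (1/(-6 + 8**2) + 64)/(48 + 63)) = 39*(-1/2 + (1/(-6 + 64) + 64)/111) = 39*(-1/2 + (1/58 + 64)*(1/111)) = 39*(-1/2 + (3713/58)*(1/111)) = 39*(-1/2 + 3713/6438) = 39*(247/3219) = 3211/1073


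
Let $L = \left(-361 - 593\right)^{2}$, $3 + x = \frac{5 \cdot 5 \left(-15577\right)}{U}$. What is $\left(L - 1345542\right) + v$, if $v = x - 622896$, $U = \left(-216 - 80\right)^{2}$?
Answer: $- \frac{2506124125}{2368} \approx -1.0583 \cdot 10^{6}$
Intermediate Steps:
$U = 87616$ ($U = \left(-296\right)^{2} = 87616$)
$x = - \frac{17629}{2368}$ ($x = -3 + \frac{5 \cdot 5 \left(-15577\right)}{87616} = -3 + 25 \left(-15577\right) \frac{1}{87616} = -3 - \frac{10525}{2368} = - \frac{17629}{2368} \approx -7.4447$)
$v = - \frac{1475035357}{2368}$ ($v = - \frac{17629}{2368} - 622896 = - \frac{1475035357}{2368} \approx -6.229 \cdot 10^{5}$)
$L = 910116$ ($L = \left(-954\right)^{2} = 910116$)
$\left(L - 1345542\right) + v = \left(910116 - 1345542\right) - \frac{1475035357}{2368} = -435426 - \frac{1475035357}{2368} = - \frac{2506124125}{2368}$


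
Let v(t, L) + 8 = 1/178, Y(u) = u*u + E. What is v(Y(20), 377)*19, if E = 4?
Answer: -27037/178 ≈ -151.89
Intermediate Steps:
Y(u) = 4 + u**2 (Y(u) = u*u + 4 = u**2 + 4 = 4 + u**2)
v(t, L) = -1423/178 (v(t, L) = -8 + 1/178 = -1423/178)
v(Y(20), 377)*19 = -1423/178*19 = -27037/178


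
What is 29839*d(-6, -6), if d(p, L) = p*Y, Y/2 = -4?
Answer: 1432272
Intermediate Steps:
Y = -8 (Y = 2*(-4) = -8)
d(p, L) = -8*p (d(p, L) = p*(-8) = -8*p)
29839*d(-6, -6) = 29839*(-8*(-6)) = 29839*48 = 1432272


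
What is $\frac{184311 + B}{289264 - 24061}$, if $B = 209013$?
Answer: $\frac{131108}{88401} \approx 1.4831$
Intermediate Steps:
$\frac{184311 + B}{289264 - 24061} = \frac{184311 + 209013}{289264 - 24061} = \frac{393324}{265203} = 393324 \cdot \frac{1}{265203} = \frac{131108}{88401}$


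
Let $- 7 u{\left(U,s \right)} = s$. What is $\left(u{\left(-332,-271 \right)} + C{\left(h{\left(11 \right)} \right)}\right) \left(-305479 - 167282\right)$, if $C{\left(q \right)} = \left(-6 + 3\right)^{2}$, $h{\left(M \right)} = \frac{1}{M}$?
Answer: $- \frac{157902174}{7} \approx -2.2557 \cdot 10^{7}$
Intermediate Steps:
$u{\left(U,s \right)} = - \frac{s}{7}$
$C{\left(q \right)} = 9$ ($C{\left(q \right)} = \left(-3\right)^{2} = 9$)
$\left(u{\left(-332,-271 \right)} + C{\left(h{\left(11 \right)} \right)}\right) \left(-305479 - 167282\right) = \left(\left(- \frac{1}{7}\right) \left(-271\right) + 9\right) \left(-305479 - 167282\right) = \left(\frac{271}{7} + 9\right) \left(-472761\right) = \frac{334}{7} \left(-472761\right) = - \frac{157902174}{7}$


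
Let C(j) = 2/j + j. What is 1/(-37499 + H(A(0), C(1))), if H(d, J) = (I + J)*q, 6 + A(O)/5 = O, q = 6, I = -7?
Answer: -1/37523 ≈ -2.6650e-5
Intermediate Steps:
C(j) = j + 2/j
A(O) = -30 + 5*O
H(d, J) = -42 + 6*J (H(d, J) = (-7 + J)*6 = -42 + 6*J)
1/(-37499 + H(A(0), C(1))) = 1/(-37499 + (-42 + 6*(1 + 2/1))) = 1/(-37499 + (-42 + 6*(1 + 2*1))) = 1/(-37499 + (-42 + 6*(1 + 2))) = 1/(-37499 + (-42 + 6*3)) = 1/(-37499 + (-42 + 18)) = 1/(-37499 - 24) = 1/(-37523) = -1/37523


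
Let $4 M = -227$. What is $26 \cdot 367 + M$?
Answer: $\frac{37941}{4} \approx 9485.3$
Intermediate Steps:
$M = - \frac{227}{4}$ ($M = \frac{1}{4} \left(-227\right) = - \frac{227}{4} \approx -56.75$)
$26 \cdot 367 + M = 26 \cdot 367 - \frac{227}{4} = 9542 - \frac{227}{4} = \frac{37941}{4}$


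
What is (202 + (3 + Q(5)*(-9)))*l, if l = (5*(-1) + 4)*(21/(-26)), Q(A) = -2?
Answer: 4683/26 ≈ 180.12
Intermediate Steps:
l = 21/26 (l = (-5 + 4)*(21*(-1/26)) = -1*(-21/26) = 21/26 ≈ 0.80769)
(202 + (3 + Q(5)*(-9)))*l = (202 + (3 - 2*(-9)))*(21/26) = (202 + (3 + 18))*(21/26) = (202 + 21)*(21/26) = 223*(21/26) = 4683/26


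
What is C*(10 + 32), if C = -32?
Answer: -1344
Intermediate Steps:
C*(10 + 32) = -32*(10 + 32) = -32*42 = -1344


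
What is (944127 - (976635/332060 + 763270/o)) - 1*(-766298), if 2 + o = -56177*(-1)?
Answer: 1276202158642207/746138820 ≈ 1.7104e+6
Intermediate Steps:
o = 56175 (o = -2 - 56177*(-1) = -2 + 56177 = 56175)
(944127 - (976635/332060 + 763270/o)) - 1*(-766298) = (944127 - (976635/332060 + 763270/56175)) - 1*(-766298) = (944127 - (976635*(1/332060) + 763270*(1/56175))) + 766298 = (944127 - (195327/66412 + 152654/11235)) + 766298 = (944127 - 1*12332556293/746138820) + 766298 = (944127 - 12332556293/746138820) + 766298 = 704437473153847/746138820 + 766298 = 1276202158642207/746138820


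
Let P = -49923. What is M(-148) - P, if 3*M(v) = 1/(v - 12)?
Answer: 23963039/480 ≈ 49923.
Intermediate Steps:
M(v) = 1/(3*(-12 + v)) (M(v) = 1/(3*(v - 12)) = 1/(3*(-12 + v)))
M(-148) - P = 1/(3*(-12 - 148)) - 1*(-49923) = (1/3)/(-160) + 49923 = (1/3)*(-1/160) + 49923 = -1/480 + 49923 = 23963039/480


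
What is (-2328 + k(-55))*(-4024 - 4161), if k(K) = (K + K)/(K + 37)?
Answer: 171041945/9 ≈ 1.9005e+7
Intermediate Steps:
k(K) = 2*K/(37 + K) (k(K) = (2*K)/(37 + K) = 2*K/(37 + K))
(-2328 + k(-55))*(-4024 - 4161) = (-2328 + 2*(-55)/(37 - 55))*(-4024 - 4161) = (-2328 + 2*(-55)/(-18))*(-8185) = (-2328 + 2*(-55)*(-1/18))*(-8185) = (-2328 + 55/9)*(-8185) = -20897/9*(-8185) = 171041945/9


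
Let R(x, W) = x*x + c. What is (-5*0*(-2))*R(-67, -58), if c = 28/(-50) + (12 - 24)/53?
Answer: 0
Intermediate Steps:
c = -1042/1325 (c = 28*(-1/50) - 12*1/53 = -14/25 - 12/53 = -1042/1325 ≈ -0.78642)
R(x, W) = -1042/1325 + x**2 (R(x, W) = x*x - 1042/1325 = x**2 - 1042/1325 = -1042/1325 + x**2)
(-5*0*(-2))*R(-67, -58) = (-5*0*(-2))*(-1042/1325 + (-67)**2) = (0*(-2))*(-1042/1325 + 4489) = 0*(5946883/1325) = 0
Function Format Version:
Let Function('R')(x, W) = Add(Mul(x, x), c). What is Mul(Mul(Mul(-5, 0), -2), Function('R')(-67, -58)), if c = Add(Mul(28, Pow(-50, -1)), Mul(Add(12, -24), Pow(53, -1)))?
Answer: 0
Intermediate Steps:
c = Rational(-1042, 1325) (c = Add(Mul(28, Rational(-1, 50)), Mul(-12, Rational(1, 53))) = Add(Rational(-14, 25), Rational(-12, 53)) = Rational(-1042, 1325) ≈ -0.78642)
Function('R')(x, W) = Add(Rational(-1042, 1325), Pow(x, 2)) (Function('R')(x, W) = Add(Mul(x, x), Rational(-1042, 1325)) = Add(Pow(x, 2), Rational(-1042, 1325)) = Add(Rational(-1042, 1325), Pow(x, 2)))
Mul(Mul(Mul(-5, 0), -2), Function('R')(-67, -58)) = Mul(Mul(Mul(-5, 0), -2), Add(Rational(-1042, 1325), Pow(-67, 2))) = Mul(Mul(0, -2), Add(Rational(-1042, 1325), 4489)) = Mul(0, Rational(5946883, 1325)) = 0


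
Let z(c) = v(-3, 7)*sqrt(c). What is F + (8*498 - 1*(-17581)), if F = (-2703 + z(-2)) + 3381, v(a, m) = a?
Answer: 22243 - 3*I*sqrt(2) ≈ 22243.0 - 4.2426*I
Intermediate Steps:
z(c) = -3*sqrt(c)
F = 678 - 3*I*sqrt(2) (F = (-2703 - 3*I*sqrt(2)) + 3381 = 678 - 3*I*sqrt(2) ≈ 678.0 - 4.2426*I)
F + (8*498 - 1*(-17581)) = (678 - 3*I*sqrt(2)) + (8*498 - 1*(-17581)) = (678 - 3*I*sqrt(2)) + (3984 + 17581) = (678 - 3*I*sqrt(2)) + 21565 = 22243 - 3*I*sqrt(2)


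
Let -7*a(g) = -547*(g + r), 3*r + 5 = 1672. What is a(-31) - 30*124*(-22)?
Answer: 2579618/21 ≈ 1.2284e+5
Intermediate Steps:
r = 1667/3 (r = -5/3 + (1/3)*1672 = -5/3 + 1672/3 = 1667/3 ≈ 555.67)
a(g) = 911849/21 + 547*g/7 (a(g) = -(-547)*(g + 1667/3)/7 = -(-547)*(1667/3 + g)/7 = -(-911849/3 - 547*g)/7 = 911849/21 + 547*g/7)
a(-31) - 30*124*(-22) = (911849/21 + (547/7)*(-31)) - 30*124*(-22) = (911849/21 - 16957/7) - 3720*(-22) = 860978/21 - 1*(-81840) = 860978/21 + 81840 = 2579618/21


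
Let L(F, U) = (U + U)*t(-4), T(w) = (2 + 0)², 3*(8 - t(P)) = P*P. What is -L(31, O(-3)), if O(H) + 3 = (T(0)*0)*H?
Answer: 16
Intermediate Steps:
t(P) = 8 - P²/3 (t(P) = 8 - P*P/3 = 8 - P²/3)
T(w) = 4 (T(w) = 2² = 4)
O(H) = -3 (O(H) = -3 + (4*0)*H = -3 + 0*H = -3 + 0 = -3)
L(F, U) = 16*U/3 (L(F, U) = (U + U)*(8 - ⅓*(-4)²) = (2*U)*(8 - ⅓*16) = (2*U)*(8 - 16/3) = (2*U)*(8/3) = 16*U/3)
-L(31, O(-3)) = -16*(-3)/3 = -1*(-16) = 16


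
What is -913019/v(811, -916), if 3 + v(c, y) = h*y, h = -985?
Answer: -913019/902257 ≈ -1.0119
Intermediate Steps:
v(c, y) = -3 - 985*y
-913019/v(811, -916) = -913019/(-3 - 985*(-916)) = -913019/(-3 + 902260) = -913019/902257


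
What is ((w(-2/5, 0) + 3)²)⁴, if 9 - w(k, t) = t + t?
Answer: 429981696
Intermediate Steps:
w(k, t) = 9 - 2*t (w(k, t) = 9 - (t + t) = 9 - 2*t)
((w(-2/5, 0) + 3)²)⁴ = (((9 - 2*0) + 3)²)⁴ = (((9 + 0) + 3)²)⁴ = ((9 + 3)²)⁴ = (12²)⁴ = 144⁴ = 429981696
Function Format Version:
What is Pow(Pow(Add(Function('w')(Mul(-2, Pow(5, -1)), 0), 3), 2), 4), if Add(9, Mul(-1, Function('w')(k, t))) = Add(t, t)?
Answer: 429981696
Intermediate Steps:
Function('w')(k, t) = Add(9, Mul(-2, t)) (Function('w')(k, t) = Add(9, Mul(-1, Add(t, t))) = Add(9, Mul(-1, Mul(2, t))) = Add(9, Mul(-2, t)))
Pow(Pow(Add(Function('w')(Mul(-2, Pow(5, -1)), 0), 3), 2), 4) = Pow(Pow(Add(Add(9, Mul(-2, 0)), 3), 2), 4) = Pow(Pow(Add(Add(9, 0), 3), 2), 4) = Pow(Pow(Add(9, 3), 2), 4) = Pow(Pow(12, 2), 4) = Pow(144, 4) = 429981696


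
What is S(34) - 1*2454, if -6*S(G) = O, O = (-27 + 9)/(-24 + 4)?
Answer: -49083/20 ≈ -2454.1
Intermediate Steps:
O = 9/10 (O = -18/(-20) = -18*(-1/20) = 9/10 ≈ 0.90000)
S(G) = -3/20 (S(G) = -⅙*9/10 = -3/20)
S(34) - 1*2454 = -3/20 - 1*2454 = -3/20 - 2454 = -49083/20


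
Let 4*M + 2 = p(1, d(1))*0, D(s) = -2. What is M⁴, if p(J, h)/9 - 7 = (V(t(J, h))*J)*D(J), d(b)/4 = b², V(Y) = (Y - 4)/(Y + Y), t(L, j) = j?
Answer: 1/16 ≈ 0.062500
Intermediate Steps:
V(Y) = (-4 + Y)/(2*Y) (V(Y) = (-4 + Y)/((2*Y)) = (-4 + Y)*(1/(2*Y)) = (-4 + Y)/(2*Y))
d(b) = 4*b²
p(J, h) = 63 - 9*J*(-4 + h)/h (p(J, h) = 63 + 9*((((-4 + h)/(2*h))*J)*(-2)) = 63 + 9*((J*(-4 + h)/(2*h))*(-2)) = 63 + 9*(-J*(-4 + h)/h) = 63 - 9*J*(-4 + h)/h)
M = -½ (M = -½ + ((63 - 9*1 + 36*1/(4*1²))*0)/4 = -½ + ((63 - 9 + 36*1/(4*1))*0)/4 = -½ + ((63 - 9 + 36*1/4)*0)/4 = -½ + ((63 - 9 + 36*1*(¼))*0)/4 = -½ + ((63 - 9 + 9)*0)/4 = -½ + (63*0)/4 = -½ + (¼)*0 = -½ + 0 = -½ ≈ -0.50000)
M⁴ = (-½)⁴ = 1/16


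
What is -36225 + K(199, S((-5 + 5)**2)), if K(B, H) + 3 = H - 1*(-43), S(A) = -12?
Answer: -36197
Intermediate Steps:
K(B, H) = 40 + H (K(B, H) = -3 + (H - 1*(-43)) = -3 + (H + 43) = -3 + (43 + H) = 40 + H)
-36225 + K(199, S((-5 + 5)**2)) = -36225 + (40 - 12) = -36225 + 28 = -36197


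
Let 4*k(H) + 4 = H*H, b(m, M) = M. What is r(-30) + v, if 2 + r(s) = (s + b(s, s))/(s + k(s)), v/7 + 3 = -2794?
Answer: -1899387/97 ≈ -19581.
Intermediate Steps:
v = -19579 (v = -21 + 7*(-2794) = -21 - 19558 = -19579)
k(H) = -1 + H**2/4 (k(H) = -1 + (H*H)/4 = -1 + H**2/4)
r(s) = -2 + 2*s/(-1 + s + s**2/4) (r(s) = -2 + (s + s)/(s + (-1 + s**2/4)) = -2 + (2*s)/(-1 + s + s**2/4) = -2 + 2*s/(-1 + s + s**2/4))
r(-30) + v = 2*(4 - 1*(-30)**2)/(-4 + (-30)**2 + 4*(-30)) - 19579 = 2*(4 - 1*900)/(-4 + 900 - 120) - 19579 = 2*(4 - 900)/776 - 19579 = 2*(1/776)*(-896) - 19579 = -224/97 - 19579 = -1899387/97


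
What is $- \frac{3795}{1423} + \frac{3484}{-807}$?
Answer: $- \frac{8020297}{1148361} \approx -6.9841$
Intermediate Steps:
$- \frac{3795}{1423} + \frac{3484}{-807} = \left(-3795\right) \frac{1}{1423} + 3484 \left(- \frac{1}{807}\right) = - \frac{3795}{1423} - \frac{3484}{807} = - \frac{8020297}{1148361}$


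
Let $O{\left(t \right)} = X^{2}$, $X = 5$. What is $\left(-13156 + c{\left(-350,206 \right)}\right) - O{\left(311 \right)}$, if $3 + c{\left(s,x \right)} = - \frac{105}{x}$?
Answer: $- \frac{2716009}{206} \approx -13185.0$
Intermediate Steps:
$c{\left(s,x \right)} = -3 - \frac{105}{x}$
$O{\left(t \right)} = 25$ ($O{\left(t \right)} = 5^{2} = 25$)
$\left(-13156 + c{\left(-350,206 \right)}\right) - O{\left(311 \right)} = \left(-13156 - \left(3 + \frac{105}{206}\right)\right) - 25 = \left(-13156 - \frac{723}{206}\right) - 25 = - \frac{2710859}{206} - 25 = - \frac{2716009}{206}$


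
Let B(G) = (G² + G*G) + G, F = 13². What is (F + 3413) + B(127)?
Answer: 35967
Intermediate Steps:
F = 169
B(G) = G + 2*G² (B(G) = (G² + G²) + G = 2*G² + G = G + 2*G²)
(F + 3413) + B(127) = (169 + 3413) + 127*(1 + 2*127) = 3582 + 127*(1 + 254) = 3582 + 127*255 = 3582 + 32385 = 35967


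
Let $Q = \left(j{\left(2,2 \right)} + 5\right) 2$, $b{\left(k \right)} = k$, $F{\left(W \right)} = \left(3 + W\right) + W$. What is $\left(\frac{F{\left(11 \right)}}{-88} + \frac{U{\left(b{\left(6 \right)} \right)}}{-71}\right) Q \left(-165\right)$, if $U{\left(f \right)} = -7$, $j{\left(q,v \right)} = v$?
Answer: $\frac{121695}{284} \approx 428.5$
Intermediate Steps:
$F{\left(W \right)} = 3 + 2 W$
$Q = 14$ ($Q = \left(2 + 5\right) 2 = 7 \cdot 2 = 14$)
$\left(\frac{F{\left(11 \right)}}{-88} + \frac{U{\left(b{\left(6 \right)} \right)}}{-71}\right) Q \left(-165\right) = \left(\frac{3 + 2 \cdot 11}{-88} - \frac{7}{-71}\right) 14 \left(-165\right) = \left(\left(3 + 22\right) \left(- \frac{1}{88}\right) - - \frac{7}{71}\right) 14 \left(-165\right) = \left(25 \left(- \frac{1}{88}\right) + \frac{7}{71}\right) 14 \left(-165\right) = \left(- \frac{25}{88} + \frac{7}{71}\right) 14 \left(-165\right) = \left(- \frac{1159}{6248}\right) 14 \left(-165\right) = \left(- \frac{8113}{3124}\right) \left(-165\right) = \frac{121695}{284}$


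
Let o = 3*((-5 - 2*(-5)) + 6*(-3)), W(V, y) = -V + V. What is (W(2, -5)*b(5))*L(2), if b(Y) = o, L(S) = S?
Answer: 0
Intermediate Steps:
W(V, y) = 0
o = -39 (o = 3*((-5 + 10) - 18) = 3*(5 - 18) = 3*(-13) = -39)
b(Y) = -39
(W(2, -5)*b(5))*L(2) = (0*(-39))*2 = 0*2 = 0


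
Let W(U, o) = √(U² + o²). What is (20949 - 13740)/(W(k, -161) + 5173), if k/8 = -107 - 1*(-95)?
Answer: 12430719/8908264 - 2403*√35137/8908264 ≈ 1.3449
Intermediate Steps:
k = -96 (k = 8*(-107 - 1*(-95)) = 8*(-107 + 95) = 8*(-12) = -96)
(20949 - 13740)/(W(k, -161) + 5173) = (20949 - 13740)/(√((-96)² + (-161)²) + 5173) = 7209/(√(9216 + 25921) + 5173) = 7209/(√35137 + 5173) = 7209/(5173 + √35137)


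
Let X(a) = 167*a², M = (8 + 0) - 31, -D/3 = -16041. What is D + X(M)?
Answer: 136466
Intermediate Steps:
D = 48123 (D = -3*(-16041) = 48123)
M = -23 (M = 8 - 31 = -23)
D + X(M) = 48123 + 167*(-23)² = 48123 + 167*529 = 48123 + 88343 = 136466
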